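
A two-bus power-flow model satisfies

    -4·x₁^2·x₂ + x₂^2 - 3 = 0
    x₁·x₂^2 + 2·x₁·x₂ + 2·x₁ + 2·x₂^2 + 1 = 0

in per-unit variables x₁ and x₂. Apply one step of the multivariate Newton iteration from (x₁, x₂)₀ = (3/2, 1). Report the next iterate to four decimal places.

(1.0706, 0.1647)

At (3/2, 1): F = (-11.0000, 10.5000).
Jacobian J = [[-8·x₁·x₂, -4·x₁^2 + 2·x₂], [x₂^2 + 2·x₂ + 2, 2·x₁·x₂ + 2·x₁ + 4·x₂]].
At the point, J = [[-12.0000, -7.0000], [5.0000, 10.0000]] (det J = -85.0000).
Solving J·Δ = −F gives Δ = (-0.4294, -0.8353).
Then the next iterate is (x₁, x₂)₁ = (1.0706, 0.1647).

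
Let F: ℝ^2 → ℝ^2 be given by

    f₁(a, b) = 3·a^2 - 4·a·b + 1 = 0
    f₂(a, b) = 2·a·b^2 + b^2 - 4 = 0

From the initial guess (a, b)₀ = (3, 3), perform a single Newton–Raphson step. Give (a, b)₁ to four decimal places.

(2.2051, 1.9359)

At (3, 3): F = (-8.0000, 59.0000).
Jacobian J = [[6·a - 4·b, -4·a], [2·b^2, 4·a·b + 2·b]].
At the point, J = [[6.0000, -12.0000], [18.0000, 42.0000]] (det J = 468.0000).
Solving J·Δ = −F gives Δ = (-0.7949, -1.0641).
Then the next iterate is (a, b)₁ = (2.2051, 1.9359).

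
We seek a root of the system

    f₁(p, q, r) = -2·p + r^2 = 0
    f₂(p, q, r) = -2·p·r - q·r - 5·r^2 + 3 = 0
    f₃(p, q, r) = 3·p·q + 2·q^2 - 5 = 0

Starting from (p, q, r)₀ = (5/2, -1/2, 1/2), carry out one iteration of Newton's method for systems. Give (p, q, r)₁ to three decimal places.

At (5/2, -1/2, 1/2): F = (-4.750, -0.500, -8.250).
Jacobian J = [[-2, 0, 2·r], [-2·r, -r, -2·p - q - 10·r], [3·q, 3·p + 4·q, 0]].
At the point, J = [[-2.000, 0.000, 1.000], [-1.000, -0.500, -9.500], [-1.500, 5.500, 0.000]] (det J = -110.750).
Solving J·Δ = −F gives Δ = (-2.303, 0.872, 0.144).
Then the next iterate is (p, q, r)₁ = (0.197, 0.372, 0.644).

(0.197, 0.372, 0.644)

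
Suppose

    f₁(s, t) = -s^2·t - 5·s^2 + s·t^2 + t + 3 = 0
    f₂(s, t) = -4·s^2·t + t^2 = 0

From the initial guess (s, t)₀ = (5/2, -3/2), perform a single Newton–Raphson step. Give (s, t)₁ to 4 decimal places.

At (5/2, -3/2): F = (-14.7500, 39.7500).
Jacobian J = [[-2·s·t - 10·s + t^2, -s^2 + 2·s·t + 1], [-8·s·t, -4·s^2 + 2·t]].
At the point, J = [[-15.2500, -12.7500], [30.0000, -28.0000]] (det J = 809.5000).
Solving J·Δ = −F gives Δ = (-1.1363, 0.2022).
Then the next iterate is (s, t)₁ = (1.3637, -1.2978).

(1.3637, -1.2978)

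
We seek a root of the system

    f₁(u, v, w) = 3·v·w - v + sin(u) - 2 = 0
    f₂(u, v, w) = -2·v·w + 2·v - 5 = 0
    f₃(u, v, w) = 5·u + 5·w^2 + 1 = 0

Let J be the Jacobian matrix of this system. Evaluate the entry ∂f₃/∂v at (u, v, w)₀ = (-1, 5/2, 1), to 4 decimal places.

0.0000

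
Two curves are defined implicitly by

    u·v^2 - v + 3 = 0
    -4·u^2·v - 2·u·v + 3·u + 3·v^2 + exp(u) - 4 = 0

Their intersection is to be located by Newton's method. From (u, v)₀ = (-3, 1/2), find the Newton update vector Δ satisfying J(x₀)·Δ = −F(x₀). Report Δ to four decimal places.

(3.1558, 0.6347)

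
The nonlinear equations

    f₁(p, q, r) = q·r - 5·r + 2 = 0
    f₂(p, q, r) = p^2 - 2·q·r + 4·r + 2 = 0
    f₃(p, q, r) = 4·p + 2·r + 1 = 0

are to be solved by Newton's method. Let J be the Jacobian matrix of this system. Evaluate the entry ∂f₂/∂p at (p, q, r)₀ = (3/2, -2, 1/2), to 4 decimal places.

∂f₂/∂p = 2·p.
At (3/2, -2, 1/2) this is 3.0000.

3.0000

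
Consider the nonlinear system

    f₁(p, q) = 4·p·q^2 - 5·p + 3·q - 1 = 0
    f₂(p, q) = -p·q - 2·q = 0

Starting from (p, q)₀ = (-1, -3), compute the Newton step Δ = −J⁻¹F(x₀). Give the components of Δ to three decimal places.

At (-1, -3): F = (-41.000, 3.000).
Jacobian J = [[4·q^2 - 5, 8·p·q + 3], [-q, -p - 2]].
At the point, J = [[31.000, 27.000], [3.000, -1.000]] (det J = -112.000).
Solving J·Δ = −F gives Δ = (-0.357, 1.929).

(-0.357, 1.929)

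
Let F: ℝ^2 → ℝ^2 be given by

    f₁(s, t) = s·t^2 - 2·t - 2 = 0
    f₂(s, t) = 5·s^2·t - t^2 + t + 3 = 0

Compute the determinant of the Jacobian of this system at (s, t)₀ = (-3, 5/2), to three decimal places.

-1018.750

J = [[t^2, 2·s·t - 2], [10·s·t, 5·s^2 - 2·t + 1]].
At the point, J = [[6.250, -17.000], [-75.000, 41.000]].
det J = -1018.750.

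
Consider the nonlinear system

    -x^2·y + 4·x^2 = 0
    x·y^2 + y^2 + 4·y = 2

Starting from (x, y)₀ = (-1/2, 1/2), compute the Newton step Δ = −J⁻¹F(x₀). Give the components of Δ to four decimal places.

(0.2530, -0.0418)

At (-1/2, 1/2): F = (0.8750, 0.1250).
Jacobian J = [[-2·x·y + 8·x, -x^2], [y^2, 2·x·y + 2·y + 4]].
At the point, J = [[-3.5000, -0.2500], [0.2500, 4.5000]] (det J = -15.6875).
Solving J·Δ = −F gives Δ = (0.2530, -0.0418).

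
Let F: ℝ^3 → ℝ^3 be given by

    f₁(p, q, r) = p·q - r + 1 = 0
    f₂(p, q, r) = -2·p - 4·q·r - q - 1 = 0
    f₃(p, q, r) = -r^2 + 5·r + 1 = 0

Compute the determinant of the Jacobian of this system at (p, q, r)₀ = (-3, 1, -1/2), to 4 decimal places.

J = [[q, p, -1], [-2, -4·r - 1, -4·q], [0, 0, -2·r + 5]].
At the point, J = [[1.0000, -3.0000, -1.0000], [-2.0000, 1.0000, -4.0000], [0.0000, 0.0000, 6.0000]].
det J = -30.0000.

-30.0000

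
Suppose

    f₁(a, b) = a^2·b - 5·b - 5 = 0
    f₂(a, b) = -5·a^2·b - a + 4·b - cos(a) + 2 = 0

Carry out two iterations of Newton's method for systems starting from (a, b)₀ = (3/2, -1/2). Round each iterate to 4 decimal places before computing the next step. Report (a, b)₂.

At (3/2, -1/2): F = (-3.6250, 4.054263).
Jacobian J = [[2·a·b, a^2 - 5], [-10·a·b + sin(a) - 1, -5·a^2 + 4]].
At the point, J = [[-1.5000, -2.7500], [7.497495, -7.2500]] (det J = 31.493111).
Solving J·Δ = −F gives Δ = (-1.1885, -0.6699).
Then the next iterate is (a, b)₁ = (0.3115, -1.1699).
Round to (0.3115, -1.1699) and repeat: F = (0.735982, -3.375385), J = [[-0.728848, -4.902968], [2.950725, 3.514839]].
Δ = (1.1728, -0.0242), so (a, b)₂ = (1.4843, -1.1941).

(1.4843, -1.1941)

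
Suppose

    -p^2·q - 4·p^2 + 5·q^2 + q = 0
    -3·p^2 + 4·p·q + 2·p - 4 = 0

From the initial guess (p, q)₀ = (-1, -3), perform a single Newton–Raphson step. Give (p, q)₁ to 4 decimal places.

At (-1, -3): F = (41.0000, 3.0000).
Jacobian J = [[-2·p·q - 8·p, -p^2 + 10·q + 1], [-6·p + 4·q + 2, 4·p]].
At the point, J = [[2.0000, -30.0000], [-4.0000, -4.0000]] (det J = -128.0000).
Solving J·Δ = −F gives Δ = (-0.5781, 1.3281).
Then the next iterate is (p, q)₁ = (-1.5781, -1.6719).

(-1.5781, -1.6719)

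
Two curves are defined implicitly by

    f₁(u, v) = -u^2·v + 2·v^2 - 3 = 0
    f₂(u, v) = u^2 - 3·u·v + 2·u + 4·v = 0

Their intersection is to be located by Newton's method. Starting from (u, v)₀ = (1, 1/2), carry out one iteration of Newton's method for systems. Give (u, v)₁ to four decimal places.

At (1, 1/2): F = (-3.0000, 3.5000).
Jacobian J = [[-2·u·v, -u^2 + 4·v], [2·u - 3·v + 2, -3·u + 4]].
At the point, J = [[-1.0000, 1.0000], [2.5000, 1.0000]] (det J = -3.5000).
Solving J·Δ = −F gives Δ = (-1.8571, 1.1429).
Then the next iterate is (u, v)₁ = (-0.8571, 1.6429).

(-0.8571, 1.6429)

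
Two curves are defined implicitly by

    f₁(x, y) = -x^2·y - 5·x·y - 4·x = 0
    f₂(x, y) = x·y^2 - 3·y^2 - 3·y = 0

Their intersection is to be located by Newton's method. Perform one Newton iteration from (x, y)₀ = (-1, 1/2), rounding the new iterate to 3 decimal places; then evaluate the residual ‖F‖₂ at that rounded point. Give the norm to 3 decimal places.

0.939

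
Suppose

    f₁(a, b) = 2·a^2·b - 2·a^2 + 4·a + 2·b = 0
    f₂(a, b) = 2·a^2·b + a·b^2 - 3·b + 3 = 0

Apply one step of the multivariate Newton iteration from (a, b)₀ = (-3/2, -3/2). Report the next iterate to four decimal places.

(1.0550, -5.8532)

At (-3/2, -3/2): F = (-20.2500, -2.6250).
Jacobian J = [[4·a·b - 4·a + 4, 2·a^2 + 2], [4·a·b + b^2, 2·a^2 + 2·a·b - 3]].
At the point, J = [[19.0000, 6.5000], [11.2500, 6.0000]] (det J = 40.8750).
Solving J·Δ = −F gives Δ = (2.5550, -4.3532).
Then the next iterate is (a, b)₁ = (1.0550, -5.8532).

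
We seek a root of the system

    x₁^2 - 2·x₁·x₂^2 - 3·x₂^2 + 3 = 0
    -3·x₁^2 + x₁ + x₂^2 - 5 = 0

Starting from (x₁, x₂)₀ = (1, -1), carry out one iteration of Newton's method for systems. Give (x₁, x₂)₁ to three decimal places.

At (1, -1): F = (-1.000, -6.000).
Jacobian J = [[2·x₁ - 2·x₂^2, -4·x₁·x₂ - 6·x₂], [-6·x₁ + 1, 2·x₂]].
At the point, J = [[0.000, 10.000], [-5.000, -2.000]] (det J = 50.000).
Solving J·Δ = −F gives Δ = (-1.240, 0.100).
Then the next iterate is (x₁, x₂)₁ = (-0.240, -0.900).

(-0.240, -0.900)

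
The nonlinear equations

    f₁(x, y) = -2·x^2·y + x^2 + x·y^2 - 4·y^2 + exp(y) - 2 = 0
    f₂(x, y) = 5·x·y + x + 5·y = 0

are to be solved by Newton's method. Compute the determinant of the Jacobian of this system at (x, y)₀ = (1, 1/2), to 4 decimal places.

J = [[-4·x·y + 2·x + y^2, -2·x^2 + 2·x·y - 8·y + exp(y)], [5·y + 1, 5·x + 5]].
At the point, J = [[0.2500, -3.351279], [3.5000, 10.0000]].
det J = 14.2295.

14.2295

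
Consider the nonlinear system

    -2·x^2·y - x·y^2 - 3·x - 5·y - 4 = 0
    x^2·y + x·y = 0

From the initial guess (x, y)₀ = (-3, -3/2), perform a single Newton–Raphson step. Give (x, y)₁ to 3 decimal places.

At (-3, -3/2): F = (46.250, -9.000).
Jacobian J = [[-4·x·y - y^2 - 3, -2·x^2 - 2·x·y - 5], [2·x·y + y, x^2 + x]].
At the point, J = [[-23.250, -32.000], [7.500, 6.000]] (det J = 100.500).
Solving J·Δ = −F gives Δ = (0.104, 1.369).
Then the next iterate is (x, y)₁ = (-2.896, -0.131).

(-2.896, -0.131)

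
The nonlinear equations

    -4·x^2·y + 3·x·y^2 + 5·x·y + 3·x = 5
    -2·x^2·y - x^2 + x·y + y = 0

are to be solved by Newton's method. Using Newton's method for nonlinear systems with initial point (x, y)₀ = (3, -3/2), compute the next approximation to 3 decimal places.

At (3, -3/2): F = (55.750, 12.000).
Jacobian J = [[-8·x·y + 3·y^2 + 5·y + 3, -4·x^2 + 6·x·y + 5·x], [-4·x·y - 2·x + y, -2·x^2 + x + 1]].
At the point, J = [[38.250, -48.000], [10.500, -14.000]] (det J = -31.500).
Solving J·Δ = −F gives Δ = (-6.492, -4.012).
Then the next iterate is (x, y)₁ = (-3.492, -5.512).

(-3.492, -5.512)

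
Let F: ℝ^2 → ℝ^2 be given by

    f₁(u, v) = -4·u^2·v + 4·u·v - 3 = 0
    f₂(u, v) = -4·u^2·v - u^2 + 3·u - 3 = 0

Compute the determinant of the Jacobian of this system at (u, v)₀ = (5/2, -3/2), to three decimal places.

-180.000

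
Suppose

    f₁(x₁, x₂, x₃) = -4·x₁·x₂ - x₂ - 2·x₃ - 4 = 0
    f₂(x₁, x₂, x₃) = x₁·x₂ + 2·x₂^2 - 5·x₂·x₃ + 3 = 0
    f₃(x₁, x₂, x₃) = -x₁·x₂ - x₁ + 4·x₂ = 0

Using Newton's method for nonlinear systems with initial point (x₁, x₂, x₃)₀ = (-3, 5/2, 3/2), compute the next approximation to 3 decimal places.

(-5.105, -1.481, 0.378)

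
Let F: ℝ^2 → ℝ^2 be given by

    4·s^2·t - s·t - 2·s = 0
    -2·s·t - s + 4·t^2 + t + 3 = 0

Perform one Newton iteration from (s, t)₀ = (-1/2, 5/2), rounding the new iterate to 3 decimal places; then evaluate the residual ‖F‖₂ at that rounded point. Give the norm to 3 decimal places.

At (-1/2, 5/2): F = (4.750, 33.500).
Jacobian J = [[8·s·t - t - 2, 4·s^2 - s], [-2·t - 1, -2·s + 8·t + 1]].
At the point, J = [[-14.500, 1.500], [-6.000, 22.000]] (det J = -310.000).
Solving J·Δ = −F gives Δ = (0.175, -1.475).
Then the next iterate is (s, t)₁ = (-0.325, 1.025).
Re-evaluating at (-0.325, 1.025): F = (1.41619, 9.21875), so ‖F‖₂ = 9.327.

9.327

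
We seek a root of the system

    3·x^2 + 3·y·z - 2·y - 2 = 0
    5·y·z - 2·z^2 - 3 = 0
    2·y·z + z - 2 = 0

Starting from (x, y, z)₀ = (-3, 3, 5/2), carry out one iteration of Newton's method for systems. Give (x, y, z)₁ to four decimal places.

(-1.7384, 1.7760, 1.1600)

At (-3, 3, 5/2): F = (41.5000, 22.0000, 15.5000).
Jacobian J = [[6·x, 3·z - 2, 3·y], [0, 5·z, 5·y - 4·z], [0, 2·z, 2·y + 1]].
At the point, J = [[-18.0000, 5.5000, 9.0000], [0.0000, 12.5000, 5.0000], [0.0000, 5.0000, 7.0000]] (det J = -1125.0000).
Solving J·Δ = −F gives Δ = (1.2616, -1.2240, -1.3400).
Then the next iterate is (x, y, z)₁ = (-1.7384, 1.7760, 1.1600).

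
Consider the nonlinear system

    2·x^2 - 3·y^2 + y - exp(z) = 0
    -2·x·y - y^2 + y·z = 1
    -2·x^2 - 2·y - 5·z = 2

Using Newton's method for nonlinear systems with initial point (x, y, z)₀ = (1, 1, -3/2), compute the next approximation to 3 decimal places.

(0.380, 0.413, -0.469)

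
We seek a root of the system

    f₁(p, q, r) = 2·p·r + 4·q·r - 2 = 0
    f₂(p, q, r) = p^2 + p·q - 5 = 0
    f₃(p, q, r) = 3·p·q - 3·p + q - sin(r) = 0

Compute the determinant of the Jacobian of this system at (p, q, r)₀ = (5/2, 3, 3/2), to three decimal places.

J = [[2·r, 4·r, 2·p + 4·q], [2·p + q, p, 0], [3·q - 3, 3·p + 1, -cos(r)]].
At the point, J = [[3.000, 6.000, 17.000], [8.000, 2.500, 0.000], [6.000, 8.500, -0.07074]].
det J = 903.865.

903.865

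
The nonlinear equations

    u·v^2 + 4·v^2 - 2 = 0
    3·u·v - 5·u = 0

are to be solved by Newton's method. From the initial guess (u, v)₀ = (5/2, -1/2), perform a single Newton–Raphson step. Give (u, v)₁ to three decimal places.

(-0.186, -0.661)

At (5/2, -1/2): F = (-0.375, -16.250).
Jacobian J = [[v^2, 2·u·v + 8·v], [3·v - 5, 3·u]].
At the point, J = [[0.250, -6.500], [-6.500, 7.500]] (det J = -40.375).
Solving J·Δ = −F gives Δ = (-2.686, -0.161).
Then the next iterate is (u, v)₁ = (-0.186, -0.661).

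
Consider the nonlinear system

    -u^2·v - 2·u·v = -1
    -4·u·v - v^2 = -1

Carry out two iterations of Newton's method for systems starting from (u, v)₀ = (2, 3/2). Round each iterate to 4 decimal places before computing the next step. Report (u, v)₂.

(1.7191, 0.1530)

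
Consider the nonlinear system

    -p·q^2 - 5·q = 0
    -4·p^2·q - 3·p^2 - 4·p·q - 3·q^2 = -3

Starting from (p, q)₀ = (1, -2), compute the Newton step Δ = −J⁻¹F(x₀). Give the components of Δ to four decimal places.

At (1, -2): F = (6.0000, 4.0000).
Jacobian J = [[-q^2, -2·p·q - 5], [-8·p·q - 6·p - 4·q, -4·p^2 - 4·p - 6·q]].
At the point, J = [[-4.0000, -1.0000], [18.0000, 4.0000]] (det J = 2.0000).
Solving J·Δ = −F gives Δ = (-14.0000, 62.0000).

(-14.0000, 62.0000)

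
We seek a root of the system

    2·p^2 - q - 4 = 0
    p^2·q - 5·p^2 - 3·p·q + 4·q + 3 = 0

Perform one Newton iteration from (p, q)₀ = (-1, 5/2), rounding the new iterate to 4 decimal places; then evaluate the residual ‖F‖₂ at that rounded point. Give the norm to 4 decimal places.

At (-1, 5/2): F = (-4.5000, 18.0000).
Jacobian J = [[4·p, -1], [2·p·q - 10·p - 3·q, p^2 - 3·p + 4]].
At the point, J = [[-4.0000, -1.0000], [-2.5000, 8.0000]] (det J = -34.5000).
Solving J·Δ = −F gives Δ = (-0.5217, -2.4130).
Then the next iterate is (p, q)₁ = (-1.5217, 0.0870).
Re-evaluating at (-1.5217, 0.0870): F = (0.544142, -7.631236), so ‖F‖₂ = 7.6506.

7.6506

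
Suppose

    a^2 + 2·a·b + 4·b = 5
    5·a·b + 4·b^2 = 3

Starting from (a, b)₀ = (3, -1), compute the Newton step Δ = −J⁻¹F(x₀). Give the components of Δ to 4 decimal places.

(-1.2564, 1.1026)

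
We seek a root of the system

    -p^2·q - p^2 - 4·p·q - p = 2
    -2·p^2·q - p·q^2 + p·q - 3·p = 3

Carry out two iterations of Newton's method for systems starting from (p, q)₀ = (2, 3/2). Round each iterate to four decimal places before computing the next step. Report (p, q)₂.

(-0.0311, 2.9172)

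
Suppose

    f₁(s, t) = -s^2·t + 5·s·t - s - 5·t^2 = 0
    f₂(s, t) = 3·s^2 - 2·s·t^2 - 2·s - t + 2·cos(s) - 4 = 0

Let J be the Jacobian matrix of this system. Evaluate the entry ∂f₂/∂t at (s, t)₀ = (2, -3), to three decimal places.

23.000

∂f₂/∂t = -4·s·t - 1.
At (2, -3) this is 23.000.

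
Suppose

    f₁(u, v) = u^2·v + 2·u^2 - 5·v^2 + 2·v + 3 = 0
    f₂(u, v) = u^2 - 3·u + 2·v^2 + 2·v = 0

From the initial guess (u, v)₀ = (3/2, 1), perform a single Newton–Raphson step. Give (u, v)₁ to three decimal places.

At (3/2, 1): F = (6.750, 1.750).
Jacobian J = [[2·u·v + 4·u, u^2 - 10·v + 2], [2·u - 3, 4·v + 2]].
At the point, J = [[9.000, -5.750], [0.000, 6.000]] (det J = 54.000).
Solving J·Δ = −F gives Δ = (-0.936, -0.292).
Then the next iterate is (u, v)₁ = (0.564, 0.708).

(0.564, 0.708)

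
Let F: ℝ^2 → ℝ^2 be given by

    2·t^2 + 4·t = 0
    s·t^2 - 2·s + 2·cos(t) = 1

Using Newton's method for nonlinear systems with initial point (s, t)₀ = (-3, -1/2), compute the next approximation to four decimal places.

At (-3, -1/2): F = (-1.5000, 6.005165).
Jacobian J = [[0, 4·t + 4], [t^2 - 2, 2·s·t - 2·sin(t)]].
At the point, J = [[0.0000, 2.0000], [-1.7500, 3.958851]] (det J = 3.5000).
Solving J·Δ = −F gives Δ = (5.1282, 0.7500).
Then the next iterate is (s, t)₁ = (2.1282, 0.2500).

(2.1282, 0.2500)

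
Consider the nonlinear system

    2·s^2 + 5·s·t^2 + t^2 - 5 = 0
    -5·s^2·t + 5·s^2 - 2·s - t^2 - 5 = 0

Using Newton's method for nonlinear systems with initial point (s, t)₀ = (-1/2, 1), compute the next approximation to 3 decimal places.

(-0.214, -0.714)

At (-1/2, 1): F = (-6.000, -5.000).
Jacobian J = [[4·s + 5·t^2, 10·s·t + 2·t], [-10·s·t + 10·s - 2, -5·s^2 - 2·t]].
At the point, J = [[3.000, -3.000], [-2.000, -3.250]] (det J = -15.750).
Solving J·Δ = −F gives Δ = (0.286, -1.714).
Then the next iterate is (s, t)₁ = (-0.214, -0.714).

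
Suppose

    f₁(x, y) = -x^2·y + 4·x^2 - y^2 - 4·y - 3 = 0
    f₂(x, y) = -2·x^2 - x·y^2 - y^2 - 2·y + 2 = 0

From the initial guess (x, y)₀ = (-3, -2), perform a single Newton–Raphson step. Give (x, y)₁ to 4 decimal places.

(-1.6435, -1.3148)

At (-3, -2): F = (55.0000, -4.0000).
Jacobian J = [[-2·x·y + 8·x, -x^2 - 2·y - 4], [-4·x - y^2, -2·x·y - 2·y - 2]].
At the point, J = [[-36.0000, -9.0000], [8.0000, -10.0000]] (det J = 432.0000).
Solving J·Δ = −F gives Δ = (1.3565, 0.6852).
Then the next iterate is (x, y)₁ = (-1.6435, -1.3148).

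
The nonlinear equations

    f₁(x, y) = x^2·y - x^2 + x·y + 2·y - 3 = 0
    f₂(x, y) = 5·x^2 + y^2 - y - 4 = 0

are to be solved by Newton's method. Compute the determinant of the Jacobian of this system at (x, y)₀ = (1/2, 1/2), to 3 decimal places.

J = [[2·x·y - 2·x + y, x^2 + x + 2], [10·x, 2·y - 1]].
At the point, J = [[0.000, 2.750], [5.000, 0.000]].
det J = -13.750.

-13.750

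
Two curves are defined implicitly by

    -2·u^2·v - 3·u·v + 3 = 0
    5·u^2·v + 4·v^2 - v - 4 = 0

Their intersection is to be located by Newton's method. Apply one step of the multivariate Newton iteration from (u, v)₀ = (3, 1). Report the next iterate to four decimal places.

(5.0000, -1.0000)

At (3, 1): F = (-24.0000, 44.0000).
Jacobian J = [[-4·u·v - 3·v, -2·u^2 - 3·u], [10·u·v, 5·u^2 + 8·v - 1]].
At the point, J = [[-15.0000, -27.0000], [30.0000, 52.0000]] (det J = 30.0000).
Solving J·Δ = −F gives Δ = (2.0000, -2.0000).
Then the next iterate is (u, v)₁ = (5.0000, -1.0000).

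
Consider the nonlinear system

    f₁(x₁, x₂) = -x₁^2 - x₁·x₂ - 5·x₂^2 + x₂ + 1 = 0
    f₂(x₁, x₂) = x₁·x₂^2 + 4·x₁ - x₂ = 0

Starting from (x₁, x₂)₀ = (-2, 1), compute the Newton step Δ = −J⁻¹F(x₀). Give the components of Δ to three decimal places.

(2.600, 0.400)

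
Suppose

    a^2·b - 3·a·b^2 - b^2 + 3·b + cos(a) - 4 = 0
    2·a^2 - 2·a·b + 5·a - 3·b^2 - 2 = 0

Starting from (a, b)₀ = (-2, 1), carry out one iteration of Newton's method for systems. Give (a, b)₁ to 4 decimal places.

At (-2, 1): F = (7.583853, -3.0000).
Jacobian J = [[2·a·b - 3·b^2 - sin(a), a^2 - 6·a·b - 2·b + 3], [4·a - 2·b + 5, -2·a - 6·b]].
At the point, J = [[-6.090703, 17.0000], [-5.0000, -2.0000]] (det J = 97.181405).
Solving J·Δ = −F gives Δ = (-0.3687, -0.5782).
Then the next iterate is (a, b)₁ = (-2.3687, 0.4218).

(-2.3687, 0.4218)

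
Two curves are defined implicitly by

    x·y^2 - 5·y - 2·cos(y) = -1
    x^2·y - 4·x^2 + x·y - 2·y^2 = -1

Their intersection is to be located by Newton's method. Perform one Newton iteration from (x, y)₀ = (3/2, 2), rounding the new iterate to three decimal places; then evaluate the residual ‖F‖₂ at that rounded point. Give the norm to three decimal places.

At (3/2, 2): F = (-2.16771, -8.500).
Jacobian J = [[y^2, 2·x·y + 2·sin(y) - 5], [2·x·y - 8·x + y, x^2 + x - 4·y]].
At the point, J = [[4.000, 2.81859], [-4.000, -4.250]] (det J = -5.72562).
Solving J·Δ = −F gives Δ = (5.793, -7.453).
Then the next iterate is (x, y)₁ = (7.293, -5.453).
Re-evaluating at (7.293, -5.453): F = (243.77440, -601.02388), so ‖F‖₂ = 648.580.

648.580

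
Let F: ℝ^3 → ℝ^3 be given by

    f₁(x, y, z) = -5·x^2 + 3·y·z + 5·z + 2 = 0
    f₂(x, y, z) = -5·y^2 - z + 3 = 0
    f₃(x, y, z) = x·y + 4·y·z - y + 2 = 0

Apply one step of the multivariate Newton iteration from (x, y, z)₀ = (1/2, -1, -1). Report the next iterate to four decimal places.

At (1/2, -1, -1): F = (-1.2500, -1.0000, 6.5000).
Jacobian J = [[-10·x, 3·z, 3·y + 5], [0, -10·y, -1], [y, x + 4·z - 1, 4·y]].
At the point, J = [[-5.0000, -3.0000, 2.0000], [0.0000, 10.0000, -1.0000], [-1.0000, -4.5000, -4.0000]] (det J = 239.5000).
Solving J·Δ = −F gives Δ = (0.1414, 0.2328, 1.3278).
Then the next iterate is (x, y, z)₁ = (0.6414, -0.7672, 0.3278).

(0.6414, -0.7672, 0.3278)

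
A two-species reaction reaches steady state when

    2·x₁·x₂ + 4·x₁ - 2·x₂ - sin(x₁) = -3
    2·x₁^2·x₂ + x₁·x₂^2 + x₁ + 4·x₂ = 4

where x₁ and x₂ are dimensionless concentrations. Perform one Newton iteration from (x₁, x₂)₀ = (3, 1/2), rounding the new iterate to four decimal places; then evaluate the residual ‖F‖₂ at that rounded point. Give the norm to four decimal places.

At (3, 1/2): F = (16.858880, 10.7500).
Jacobian J = [[2·x₂ - cos(x₁) + 4, 2·x₁ - 2], [4·x₁·x₂ + x₂^2 + 1, 2·x₁^2 + 2·x₁·x₂ + 4]].
At the point, J = [[5.989992, 4.0000], [7.2500, 25.0000]] (det J = 120.749812).
Solving J·Δ = −F gives Δ = (-3.1343, 0.4790).
Then the next iterate is (x₁, x₂)₁ = (-0.1343, 0.9790).
Re-evaluating at (-0.1343, 0.9790): F = (0.375737, -0.311703), so ‖F‖₂ = 0.4882.

0.4882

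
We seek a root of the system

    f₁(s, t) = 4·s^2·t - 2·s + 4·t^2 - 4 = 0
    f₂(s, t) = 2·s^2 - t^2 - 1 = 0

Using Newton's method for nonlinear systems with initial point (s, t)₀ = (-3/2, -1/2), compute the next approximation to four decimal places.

At (-3/2, -1/2): F = (-4.5000, 3.2500).
Jacobian J = [[8·s·t - 2, 4·s^2 + 8·t], [4·s, -2·t]].
At the point, J = [[4.0000, 5.0000], [-6.0000, 1.0000]] (det J = 34.0000).
Solving J·Δ = −F gives Δ = (0.6103, 0.4118).
Then the next iterate is (s, t)₁ = (-0.8897, -0.0882).

(-0.8897, -0.0882)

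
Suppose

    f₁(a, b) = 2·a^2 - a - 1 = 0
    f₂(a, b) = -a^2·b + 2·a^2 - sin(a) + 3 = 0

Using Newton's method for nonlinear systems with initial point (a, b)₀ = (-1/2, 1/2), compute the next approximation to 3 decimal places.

At (-1/2, 1/2): F = (0.000, 3.85443).
Jacobian J = [[4·a - 1, 0], [-2·a·b + 4·a - cos(a), -a^2]].
At the point, J = [[-3.000, 0.000], [-2.37758, -0.250]] (det J = 0.750).
Solving J·Δ = −F gives Δ = (0.000, 15.418).
Then the next iterate is (a, b)₁ = (-0.500, 15.918).

(-0.500, 15.918)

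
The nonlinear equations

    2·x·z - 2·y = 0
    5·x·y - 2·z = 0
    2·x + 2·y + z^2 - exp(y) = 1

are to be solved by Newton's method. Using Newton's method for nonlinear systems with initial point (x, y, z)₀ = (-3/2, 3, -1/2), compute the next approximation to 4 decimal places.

(-0.6431, 2.1770, -1.7370)

At (-3/2, 3, -1/2): F = (-4.5000, -21.5000, -17.835537).
Jacobian J = [[2·z, -2, 2·x], [5·y, 5·x, -2], [2, -exp(y) + 2, 2·z]].
At the point, J = [[-1.0000, -2.0000, -3.0000], [15.0000, -7.5000, -2.0000], [2.0000, -18.085537, -1.0000]] (det J = 775.520235).
Solving J·Δ = −F gives Δ = (0.8569, -0.8230, -1.2370).
Then the next iterate is (x, y, z)₁ = (-0.6431, 2.1770, -1.7370).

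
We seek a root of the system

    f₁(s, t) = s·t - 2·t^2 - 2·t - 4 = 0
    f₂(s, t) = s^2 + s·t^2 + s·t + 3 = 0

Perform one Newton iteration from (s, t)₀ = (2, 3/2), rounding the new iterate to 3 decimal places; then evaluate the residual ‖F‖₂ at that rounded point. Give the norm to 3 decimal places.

7.053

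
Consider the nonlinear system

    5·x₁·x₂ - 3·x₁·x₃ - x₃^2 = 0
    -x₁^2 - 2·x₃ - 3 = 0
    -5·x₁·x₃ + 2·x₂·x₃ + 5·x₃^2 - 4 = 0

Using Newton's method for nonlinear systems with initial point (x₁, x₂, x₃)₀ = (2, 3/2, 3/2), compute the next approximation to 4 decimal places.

At (2, 3/2, 3/2): F = (3.7500, -10.0000, -3.2500).
Jacobian J = [[5·x₂ - 3·x₃, 5·x₁, -3·x₁ - 2·x₃], [-2·x₁, 0, -2], [-5·x₃, 2·x₃, -5·x₁ + 2·x₂ + 10·x₃]].
At the point, J = [[3.0000, 10.0000, -9.0000], [-4.0000, 0.0000, -2.0000], [-7.5000, 3.0000, 8.0000]] (det J = 596.0000).
Solving J·Δ = −F gives Δ = (-1.9421, -0.7966, -1.1158).
Then the next iterate is (x₁, x₂, x₃)₁ = (0.0579, 0.7034, 0.3842).

(0.0579, 0.7034, 0.3842)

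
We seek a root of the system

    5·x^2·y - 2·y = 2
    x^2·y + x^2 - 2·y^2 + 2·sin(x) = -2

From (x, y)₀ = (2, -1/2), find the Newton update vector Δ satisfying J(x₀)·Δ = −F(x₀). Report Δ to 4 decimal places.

At (2, -1/2): F = (-11.0000, 5.318595).
Jacobian J = [[10·x·y, 5·x^2 - 2], [2·x·y + 2·x + 2·cos(x), x^2 - 4·y]].
At the point, J = [[-10.0000, 18.0000], [1.167706, 6.0000]] (det J = -81.018714).
Solving J·Δ = −F gives Δ = (-1.9963, -0.4979).

(-1.9963, -0.4979)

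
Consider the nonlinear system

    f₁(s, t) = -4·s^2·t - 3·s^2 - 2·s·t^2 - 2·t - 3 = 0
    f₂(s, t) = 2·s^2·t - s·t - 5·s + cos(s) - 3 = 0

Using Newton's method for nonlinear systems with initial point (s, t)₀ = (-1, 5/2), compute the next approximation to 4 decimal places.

At (-1, 5/2): F = (-8.5000, 10.040302).
Jacobian J = [[-8·s·t - 6·s - 2·t^2, -4·s^2 - 4·s·t - 2], [4·s·t - t - sin(s) - 5, 2·s^2 - s]].
At the point, J = [[13.5000, 4.0000], [-16.658529, 3.0000]] (det J = 107.134116).
Solving J·Δ = −F gives Δ = (0.6129, 0.0565).
Then the next iterate is (s, t)₁ = (-0.3871, 2.5565).

(-0.3871, 2.5565)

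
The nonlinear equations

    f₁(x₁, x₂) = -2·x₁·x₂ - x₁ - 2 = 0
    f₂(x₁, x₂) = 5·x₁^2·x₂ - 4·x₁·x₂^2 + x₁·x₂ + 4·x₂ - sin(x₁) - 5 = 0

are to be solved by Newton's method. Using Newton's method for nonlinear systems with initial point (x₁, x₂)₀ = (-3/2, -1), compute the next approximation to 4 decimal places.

At (-3/2, -1): F = (-3.5000, -11.752505).
Jacobian J = [[-2·x₂ - 1, -2·x₁], [10·x₁·x₂ - 4·x₂^2 + x₂ - cos(x₁), 5·x₁^2 - 8·x₁·x₂ + x₁ + 4]].
At the point, J = [[1.0000, 3.0000], [9.929263, 1.7500]] (det J = -28.037788).
Solving J·Δ = −F gives Δ = (1.0390, 0.8203).
Then the next iterate is (x₁, x₂)₁ = (-0.4610, -0.1797).

(-0.4610, -0.1797)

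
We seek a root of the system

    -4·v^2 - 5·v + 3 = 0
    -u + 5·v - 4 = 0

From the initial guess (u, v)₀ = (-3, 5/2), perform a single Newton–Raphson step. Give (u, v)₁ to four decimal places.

At (-3, 5/2): F = (-34.5000, 11.5000).
Jacobian J = [[0, -8·v - 5], [-1, 5]].
At the point, J = [[0.0000, -25.0000], [-1.0000, 5.0000]] (det J = -25.0000).
Solving J·Δ = −F gives Δ = (4.6000, -1.3800).
Then the next iterate is (u, v)₁ = (1.6000, 1.1200).

(1.6000, 1.1200)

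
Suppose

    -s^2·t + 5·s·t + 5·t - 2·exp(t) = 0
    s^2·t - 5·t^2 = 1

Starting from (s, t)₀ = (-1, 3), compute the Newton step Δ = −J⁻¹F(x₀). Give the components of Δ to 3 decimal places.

At (-1, 3): F = (-43.17107, -43.000).
Jacobian J = [[-2·s·t + 5·t, -s^2 + 5·s - 2·exp(t) + 5], [2·s·t, s^2 - 10·t]].
At the point, J = [[21.000, -41.17107], [-6.000, -29.000]] (det J = -856.02644).
Solving J·Δ = −F gives Δ = (-0.606, -1.357).

(-0.606, -1.357)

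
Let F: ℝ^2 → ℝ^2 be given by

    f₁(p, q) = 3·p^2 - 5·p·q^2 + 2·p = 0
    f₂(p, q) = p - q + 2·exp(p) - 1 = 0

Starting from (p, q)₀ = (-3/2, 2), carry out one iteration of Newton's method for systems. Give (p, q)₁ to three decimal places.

(3.861, 5.700)

At (-3/2, 2): F = (33.750, -4.05374).
Jacobian J = [[6·p - 5·q^2 + 2, -10·p·q], [2·exp(p) + 1, -1]].
At the point, J = [[-27.000, 30.000], [1.44626, -1.000]] (det J = -16.38781).
Solving J·Δ = −F gives Δ = (5.361, 3.700).
Then the next iterate is (p, q)₁ = (3.861, 5.700).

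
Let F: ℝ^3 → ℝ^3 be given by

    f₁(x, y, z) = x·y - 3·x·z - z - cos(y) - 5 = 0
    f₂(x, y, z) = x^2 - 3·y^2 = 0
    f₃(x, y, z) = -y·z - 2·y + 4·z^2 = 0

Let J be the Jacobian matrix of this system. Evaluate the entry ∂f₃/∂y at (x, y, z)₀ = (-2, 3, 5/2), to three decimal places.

-4.500

∂f₃/∂y = -z - 2.
At (-2, 3, 5/2) this is -4.500.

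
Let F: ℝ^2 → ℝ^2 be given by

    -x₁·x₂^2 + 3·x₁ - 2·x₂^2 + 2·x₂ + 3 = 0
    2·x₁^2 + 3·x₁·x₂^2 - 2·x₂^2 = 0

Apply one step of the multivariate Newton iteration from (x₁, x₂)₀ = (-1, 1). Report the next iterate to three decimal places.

(-1.500, 0.750)

At (-1, 1): F = (1.000, -3.000).
Jacobian J = [[-x₂^2 + 3, -2·x₁·x₂ - 4·x₂ + 2], [4·x₁ + 3·x₂^2, 6·x₁·x₂ - 4·x₂]].
At the point, J = [[2.000, 0.000], [-1.000, -10.000]] (det J = -20.000).
Solving J·Δ = −F gives Δ = (-0.500, -0.250).
Then the next iterate is (x₁, x₂)₁ = (-1.500, 0.750).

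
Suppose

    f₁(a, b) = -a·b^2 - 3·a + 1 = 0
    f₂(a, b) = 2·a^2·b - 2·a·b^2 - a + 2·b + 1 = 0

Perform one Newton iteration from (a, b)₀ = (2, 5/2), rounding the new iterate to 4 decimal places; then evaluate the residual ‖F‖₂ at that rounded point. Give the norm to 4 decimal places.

At (2, 5/2): F = (-17.5000, -1.0000).
Jacobian J = [[-b^2 - 3, -2·a·b], [4·a·b - 2·b^2 - 1, 2·a^2 - 4·a·b + 2]].
At the point, J = [[-9.2500, -10.0000], [6.5000, -10.0000]] (det J = 157.5000).
Solving J·Δ = −F gives Δ = (-1.0476, -0.7810).
Then the next iterate is (a, b)₁ = (0.9524, 1.7190).
Re-evaluating at (0.9524, 1.7190): F = (-4.671505, 0.975482), so ‖F‖₂ = 4.7723.

4.7723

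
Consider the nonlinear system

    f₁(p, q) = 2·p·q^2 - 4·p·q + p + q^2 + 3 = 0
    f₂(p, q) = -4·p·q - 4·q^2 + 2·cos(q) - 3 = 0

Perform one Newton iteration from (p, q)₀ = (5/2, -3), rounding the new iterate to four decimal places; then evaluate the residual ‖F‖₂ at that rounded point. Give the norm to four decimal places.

At (5/2, -3): F = (89.5000, -10.979985).
Jacobian J = [[2·q^2 - 4·q + 1, 4·p·q - 4·p + 2·q], [-4·q, -4·p - 8·q - 2·sin(q)]].
At the point, J = [[31.0000, -46.0000], [12.0000, 14.282240]] (det J = 994.749440).
Solving J·Δ = −F gives Δ = (-0.7773, 1.4218).
Then the next iterate is (p, q)₁ = (1.7227, -1.5782).
Re-evaluating at (1.7227, -1.5782): F = (26.669986, -2.102608), so ‖F‖₂ = 26.7527.

26.7527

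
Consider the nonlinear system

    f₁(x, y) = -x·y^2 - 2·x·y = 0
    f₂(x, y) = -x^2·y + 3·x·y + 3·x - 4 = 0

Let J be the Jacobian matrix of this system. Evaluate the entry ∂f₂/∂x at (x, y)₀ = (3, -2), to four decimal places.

9.0000

∂f₂/∂x = -2·x·y + 3·y + 3.
At (3, -2) this is 9.0000.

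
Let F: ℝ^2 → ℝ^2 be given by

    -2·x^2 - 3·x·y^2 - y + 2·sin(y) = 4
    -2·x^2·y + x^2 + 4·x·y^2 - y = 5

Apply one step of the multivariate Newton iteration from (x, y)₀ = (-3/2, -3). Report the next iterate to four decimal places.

(-2.2746, -1.2994)

At (-3/2, -3): F = (34.717760, -40.2500).
Jacobian J = [[-4·x - 3·y^2, -6·x·y + 2·cos(y) - 1], [-4·x·y + 2·x + 4·y^2, -2·x^2 + 8·x·y - 1]].
At the point, J = [[-21.0000, -29.979985], [15.0000, 30.5000]] (det J = -190.800225).
Solving J·Δ = −F gives Δ = (-0.7746, 1.7006).
Then the next iterate is (x, y)₁ = (-2.2746, -1.2994).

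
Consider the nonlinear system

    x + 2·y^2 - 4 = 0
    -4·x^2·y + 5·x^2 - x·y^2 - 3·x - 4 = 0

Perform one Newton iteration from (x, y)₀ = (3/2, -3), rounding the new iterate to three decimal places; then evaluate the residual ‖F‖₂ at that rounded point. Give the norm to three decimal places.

4.717

At (3/2, -3): F = (15.500, 16.250).
Jacobian J = [[1, 4·y], [-8·x·y + 10·x - y^2 - 3, -4·x^2 - 2·x·y]].
At the point, J = [[1.000, -12.000], [39.000, 0.000]] (det J = 468.000).
Solving J·Δ = −F gives Δ = (-0.417, 1.257).
Then the next iterate is (x, y)₁ = (1.083, -1.743).
Re-evaluating at (1.083, -1.743): F = (3.15910, 3.50262), so ‖F‖₂ = 4.717.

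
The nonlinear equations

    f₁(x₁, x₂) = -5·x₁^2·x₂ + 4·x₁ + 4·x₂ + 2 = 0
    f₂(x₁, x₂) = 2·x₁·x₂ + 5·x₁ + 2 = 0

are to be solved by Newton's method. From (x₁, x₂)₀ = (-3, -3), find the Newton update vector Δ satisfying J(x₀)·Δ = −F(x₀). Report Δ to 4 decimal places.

At (-3, -3): F = (113.0000, 5.0000).
Jacobian J = [[-10·x₁·x₂ + 4, -5·x₁^2 + 4], [2·x₂ + 5, 2·x₁]].
At the point, J = [[-86.0000, -41.0000], [-1.0000, -6.0000]] (det J = 475.0000).
Solving J·Δ = −F gives Δ = (0.9958, 0.6674).

(0.9958, 0.6674)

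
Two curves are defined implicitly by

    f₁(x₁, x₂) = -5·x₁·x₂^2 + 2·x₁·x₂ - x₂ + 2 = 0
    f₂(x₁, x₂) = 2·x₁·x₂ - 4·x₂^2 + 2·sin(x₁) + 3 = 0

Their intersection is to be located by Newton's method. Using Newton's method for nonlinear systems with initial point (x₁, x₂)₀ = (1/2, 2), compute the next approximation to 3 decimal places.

(0.434, 1.305)

At (1/2, 2): F = (-8.000, -10.04115).
Jacobian J = [[-5·x₂^2 + 2·x₂, -10·x₁·x₂ + 2·x₁ - 1], [2·x₂ + 2·cos(x₁), 2·x₁ - 8·x₂]].
At the point, J = [[-16.000, -10.000], [5.75517, -15.000]] (det J = 297.55165).
Solving J·Δ = −F gives Δ = (-0.066, -0.695).
Then the next iterate is (x₁, x₂)₁ = (0.434, 1.305).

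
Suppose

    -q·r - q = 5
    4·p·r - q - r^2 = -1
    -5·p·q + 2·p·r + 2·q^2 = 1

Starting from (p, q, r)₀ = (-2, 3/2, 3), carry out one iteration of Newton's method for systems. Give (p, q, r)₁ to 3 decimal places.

At (-2, 3/2, 3): F = (-11.000, -33.500, 6.500).
Jacobian J = [[0, -r - 1, -q], [4·r, -1, 4·p - 2·r], [-5·q + 2·r, -5·p + 4·q, 2·p]].
At the point, J = [[0.000, -4.000, -1.500], [12.000, -1.000, -14.000], [-1.500, 16.000, -4.000]] (det J = -561.750).
Solving J·Δ = −F gives Δ = (-1.449, -1.425, -3.533).
Then the next iterate is (p, q, r)₁ = (-3.449, 0.075, -0.533).

(-3.449, 0.075, -0.533)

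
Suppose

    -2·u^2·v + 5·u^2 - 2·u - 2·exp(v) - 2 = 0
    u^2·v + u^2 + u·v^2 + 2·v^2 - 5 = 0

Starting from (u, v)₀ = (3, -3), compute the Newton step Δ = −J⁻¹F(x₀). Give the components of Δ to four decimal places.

(-1.0804, 1.2020)

At (3, -3): F = (90.900426, 22.0000).
Jacobian J = [[-4·u·v + 10·u - 2, -2·u^2 - 2·exp(v)], [2·u·v + 2·u + v^2, u^2 + 2·u·v + 4·v]].
At the point, J = [[64.0000, -18.099574], [-3.0000, -21.0000]] (det J = -1398.298722).
Solving J·Δ = −F gives Δ = (-1.0804, 1.2020).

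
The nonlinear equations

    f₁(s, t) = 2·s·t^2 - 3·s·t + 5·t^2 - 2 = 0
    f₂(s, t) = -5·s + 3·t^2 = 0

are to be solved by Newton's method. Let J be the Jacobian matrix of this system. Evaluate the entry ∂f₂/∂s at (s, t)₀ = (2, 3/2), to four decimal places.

-5.0000

∂f₂/∂s = -5.
At (2, 3/2) this is -5.0000.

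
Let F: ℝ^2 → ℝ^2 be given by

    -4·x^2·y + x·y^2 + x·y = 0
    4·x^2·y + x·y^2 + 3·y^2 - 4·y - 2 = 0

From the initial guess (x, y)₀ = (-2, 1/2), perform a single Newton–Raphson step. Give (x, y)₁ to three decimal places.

(-2.933, -0.383)

At (-2, 1/2): F = (-9.500, 4.250).
Jacobian J = [[-8·x·y + y^2 + y, -4·x^2 + 2·x·y + x], [8·x·y + y^2, 4·x^2 + 2·x·y + 6·y - 4]].
At the point, J = [[8.750, -20.000], [-7.750, 13.000]] (det J = -41.250).
Solving J·Δ = −F gives Δ = (-0.933, -0.883).
Then the next iterate is (x, y)₁ = (-2.933, -0.383).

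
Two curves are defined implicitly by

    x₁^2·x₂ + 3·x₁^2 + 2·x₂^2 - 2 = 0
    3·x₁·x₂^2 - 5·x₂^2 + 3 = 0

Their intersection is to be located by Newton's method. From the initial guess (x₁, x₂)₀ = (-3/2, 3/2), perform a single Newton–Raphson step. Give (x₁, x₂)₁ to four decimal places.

(-0.8672, 1.0051)

At (-3/2, 3/2): F = (12.6250, -18.3750).
Jacobian J = [[2·x₁·x₂ + 6·x₁, x₁^2 + 4·x₂], [3·x₂^2, 6·x₁·x₂ - 10·x₂]].
At the point, J = [[-13.5000, 8.2500], [6.7500, -28.5000]] (det J = 329.0625).
Solving J·Δ = −F gives Δ = (0.6328, -0.4949).
Then the next iterate is (x₁, x₂)₁ = (-0.8672, 1.0051).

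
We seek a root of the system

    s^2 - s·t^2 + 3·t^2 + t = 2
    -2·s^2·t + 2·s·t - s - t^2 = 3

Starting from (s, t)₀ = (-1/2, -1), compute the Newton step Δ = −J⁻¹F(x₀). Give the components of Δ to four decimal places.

At (-1/2, -1): F = (0.7500, -2.0000).
Jacobian J = [[2·s - t^2, -2·s·t + 6·t + 1], [-4·s·t + 2·t - 1, -2·s^2 + 2·s - 2·t]].
At the point, J = [[-2.0000, -6.0000], [-5.0000, 0.5000]] (det J = -31.0000).
Solving J·Δ = −F gives Δ = (-0.3750, 0.2500).

(-0.3750, 0.2500)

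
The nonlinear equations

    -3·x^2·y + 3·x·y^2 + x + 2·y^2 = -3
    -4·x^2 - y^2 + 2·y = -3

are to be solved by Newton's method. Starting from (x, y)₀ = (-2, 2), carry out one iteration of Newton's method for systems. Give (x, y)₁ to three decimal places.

At (-2, 2): F = (-39.000, -13.000).
Jacobian J = [[-6·x·y + 3·y^2 + 1, -3·x^2 + 6·x·y + 4·y], [-8·x, -2·y + 2]].
At the point, J = [[37.000, -28.000], [16.000, -2.000]] (det J = 374.000).
Solving J·Δ = −F gives Δ = (0.765, -0.382).
Then the next iterate is (x, y)₁ = (-1.235, 1.618).

(-1.235, 1.618)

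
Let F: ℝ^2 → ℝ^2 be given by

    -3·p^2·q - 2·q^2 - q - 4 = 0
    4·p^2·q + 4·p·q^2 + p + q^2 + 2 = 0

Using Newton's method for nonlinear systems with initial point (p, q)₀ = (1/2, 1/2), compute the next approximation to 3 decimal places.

At (1/2, 1/2): F = (-5.375, 3.750).
Jacobian J = [[-6·p·q, -3·p^2 - 4·q - 1], [8·p·q + 4·q^2 + 1, 4·p^2 + 8·p·q + 2·q]].
At the point, J = [[-1.500, -3.750], [4.000, 4.000]] (det J = 9.000).
Solving J·Δ = −F gives Δ = (0.826, -1.764).
Then the next iterate is (p, q)₁ = (1.326, -1.264).

(1.326, -1.264)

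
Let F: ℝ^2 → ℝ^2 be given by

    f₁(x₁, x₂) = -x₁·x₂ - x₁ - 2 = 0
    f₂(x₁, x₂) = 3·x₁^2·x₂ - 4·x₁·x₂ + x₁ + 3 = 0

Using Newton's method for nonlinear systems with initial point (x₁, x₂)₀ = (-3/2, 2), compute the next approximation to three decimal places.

At (-3/2, 2): F = (2.500, 27.000).
Jacobian J = [[-x₂ - 1, -x₁], [6·x₁·x₂ - 4·x₂ + 1, 3·x₁^2 - 4·x₁]].
At the point, J = [[-3.000, 1.500], [-25.000, 12.750]] (det J = -0.750).
Solving J·Δ = −F gives Δ = (-11.500, -24.667).
Then the next iterate is (x₁, x₂)₁ = (-13.000, -22.667).

(-13.000, -22.667)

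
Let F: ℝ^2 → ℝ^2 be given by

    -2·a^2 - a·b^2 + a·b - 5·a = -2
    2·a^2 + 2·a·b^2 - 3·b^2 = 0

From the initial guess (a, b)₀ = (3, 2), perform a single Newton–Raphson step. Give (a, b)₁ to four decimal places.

(-0.6250, 5.5417)

At (3, 2): F = (-37.0000, 30.0000).
Jacobian J = [[-4·a - b^2 + b - 5, -2·a·b + a], [4·a + 2·b^2, 4·a·b - 6·b]].
At the point, J = [[-19.0000, -9.0000], [20.0000, 12.0000]] (det J = -48.0000).
Solving J·Δ = −F gives Δ = (-3.6250, 3.5417).
Then the next iterate is (a, b)₁ = (-0.6250, 5.5417).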